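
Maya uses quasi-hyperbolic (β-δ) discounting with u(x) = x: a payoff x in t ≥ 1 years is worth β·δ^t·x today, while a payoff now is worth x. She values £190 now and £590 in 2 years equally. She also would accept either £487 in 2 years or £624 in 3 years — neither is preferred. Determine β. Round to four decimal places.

β ≈ 0.5287

Both payoffs in the second observation are in the future, so β drops out: δ^2·487 = δ^3·624 ⇒ δ = 487/624 = 0.78045.
Substituting δ into 190 = β·δ^2·590: β = 190/(359.369) ≈ 0.5287.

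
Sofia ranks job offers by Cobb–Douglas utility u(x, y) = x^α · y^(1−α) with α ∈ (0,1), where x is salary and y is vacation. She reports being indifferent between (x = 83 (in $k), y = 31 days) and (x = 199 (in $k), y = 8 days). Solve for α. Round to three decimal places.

α ≈ 0.608

The Cobb–Douglas utilities coincide, so 83^α·31^(1−α) = 199^α·8^(1−α).
(83/199)^α = (8/31)^(1−α); take logs: α·ln(83/199) = (1−α)·ln(8/31), i.e. α·-0.874464 = (1−α)·-1.354546.
With A = -0.874464 and B = -1.354546: α·A = (1−α)·B, so α = B/(A+B) = -1.354546/-2.229010 ≈ 0.608.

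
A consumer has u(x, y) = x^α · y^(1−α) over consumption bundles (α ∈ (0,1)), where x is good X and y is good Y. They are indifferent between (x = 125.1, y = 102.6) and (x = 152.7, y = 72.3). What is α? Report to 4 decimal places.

Indifference: 125.1^α · 102.6^(1−α) = 152.7^α · 72.3^(1−α).
Taking logs: α·ln 125.1 + (1−α)·ln 102.6 = α·ln 152.7 + (1−α)·ln 72.3, i.e. α·-0.1993618 = (1−α)·-0.3500138.
With A = -0.1993618 and B = -0.3500138: α·A = (1−α)·B, so α = B/(A+B) = -0.3500138/-0.5493756 ≈ 0.6371.

α ≈ 0.6371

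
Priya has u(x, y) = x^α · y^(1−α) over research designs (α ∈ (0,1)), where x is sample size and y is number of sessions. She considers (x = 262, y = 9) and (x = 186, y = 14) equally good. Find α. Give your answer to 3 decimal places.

α ≈ 0.563

Indifference: 262^α · 9^(1−α) = 186^α · 14^(1−α).
(262/186)^α = (14/9)^(1−α); take logs: α·ln(262/186) = (1−α)·ln(14/9), i.e. α·0.342598 = (1−α)·0.441833.
With A = 0.342598 and B = 0.441833: α·A = (1−α)·B, so α = B/(A+B) = 0.441833/0.784431 ≈ 0.563.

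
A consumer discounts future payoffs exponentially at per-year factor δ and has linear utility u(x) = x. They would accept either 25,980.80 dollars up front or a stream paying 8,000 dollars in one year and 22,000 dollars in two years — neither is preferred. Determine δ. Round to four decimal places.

Present value of the stream is 8000·δ + 22000·δ². Indifference gives 8000δ + 22000δ² = 25980.80.
That is, 22000δ² + 8000δ − 25980.80 = 0, a quadratic in δ.
The positive root is δ = [−8000 + √(8000² + 4·22000·25980.80)] / (2·22000) = (−8000 + 48480.000)/44000 ≈ 0.9200.

δ ≈ 0.9200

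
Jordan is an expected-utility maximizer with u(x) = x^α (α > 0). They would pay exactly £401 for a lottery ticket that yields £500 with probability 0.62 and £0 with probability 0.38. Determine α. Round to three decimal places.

The lottery's expected utility is 0.62·u(500) + 0.38·u(0) = 0.62·500^α (since u(0) = 0 for α > 0).
Equating: 401^α = 0.62·500^α, i.e. 0.8020^α = 0.62.
Taking logs: α·ln(401/500) = ln(0.62), so α = -0.478036 / -0.220647 ≈ 2.167.

α ≈ 2.167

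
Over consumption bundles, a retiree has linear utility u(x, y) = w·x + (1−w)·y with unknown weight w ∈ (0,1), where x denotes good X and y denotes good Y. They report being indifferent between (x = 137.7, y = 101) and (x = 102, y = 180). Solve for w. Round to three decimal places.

w = 0.689

u(137.7,101) = u(102,180) means w·137.7 + (1−w)·101 = w·102 + (1−w)·180.
Collecting terms: w·35.7 = (1−w)·79.
The marginal rate of substitution is 79/35.7, so w = 79/(35.7+79) = 0.689.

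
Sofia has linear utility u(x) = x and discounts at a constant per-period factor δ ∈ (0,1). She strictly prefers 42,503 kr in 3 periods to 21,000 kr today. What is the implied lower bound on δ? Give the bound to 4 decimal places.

Comparing present values: 21000 < δ^3·42503.
Hence δ^3 > 21000/42503 = 0.49408, and x ↦ x^(1/3) is increasing on (0,∞).
δ > (21000/42503)^(1/3) ≈ 0.7906.

δ > 0.7906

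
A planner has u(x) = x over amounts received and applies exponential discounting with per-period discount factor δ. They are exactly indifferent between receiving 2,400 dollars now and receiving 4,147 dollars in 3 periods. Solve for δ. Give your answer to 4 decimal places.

δ ≈ 0.8333

Indifference means u(2400) = δ^3 · u(4147), so δ^3 = u(2400)/u(4147).
With u(x) = x: δ^3 = 2400/4147 = 0.57873.
Taking the cube root: δ = 0.57873^(1/3) ≈ 0.8333.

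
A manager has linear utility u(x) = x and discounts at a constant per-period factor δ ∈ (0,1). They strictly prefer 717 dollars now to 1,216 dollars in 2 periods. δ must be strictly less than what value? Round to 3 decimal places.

Comparing present values: 717 > δ^2·1216.
So δ^2 < 717/1216 = 0.58964; taking the square root of both positive sides preserves the inequality.
δ < (717/1216)^(1/2) ≈ 0.768.

δ < 0.768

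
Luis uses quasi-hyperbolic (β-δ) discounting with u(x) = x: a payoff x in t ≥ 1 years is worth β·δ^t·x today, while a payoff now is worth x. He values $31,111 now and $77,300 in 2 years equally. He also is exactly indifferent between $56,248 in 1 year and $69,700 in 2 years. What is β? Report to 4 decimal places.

Both payoffs in the second observation are in the future, so β drops out: δ^1·56248 = δ^2·69700 ⇒ δ = 56248/69700 = 0.80700.
The first indifference: 31111 = β·δ^2·77300, so β = 31111/(δ^2·77300) = 31111/(0.65125·77300) ≈ 0.6180.

β ≈ 0.6180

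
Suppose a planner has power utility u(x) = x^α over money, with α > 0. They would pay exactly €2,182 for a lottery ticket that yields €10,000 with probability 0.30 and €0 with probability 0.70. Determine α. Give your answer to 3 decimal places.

α ≈ 0.791

EU(lottery) = 0.30·10000^α + 0.70·0 = 0.30·10000^α.
Indifference: 2182^α = 0.30·10000^α, so (2182/10000)^α = 0.30.
α = ln(0.30) / ln(2182/10000) = -1.203973/-1.522343 ≈ 0.791.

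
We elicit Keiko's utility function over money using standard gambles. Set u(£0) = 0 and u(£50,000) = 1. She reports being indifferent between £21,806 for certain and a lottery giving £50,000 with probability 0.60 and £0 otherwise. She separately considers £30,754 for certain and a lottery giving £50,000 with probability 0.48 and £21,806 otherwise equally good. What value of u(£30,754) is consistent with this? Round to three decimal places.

From the first indifference, u(£21,806) = 0.60·u(£50,000) + 0.40·u(£0) = 0.60·1 + 0.40·0 = 0.60.
Chaining: u(£30,754) = 0.48·1.00 + 0.52·0.60 = 0.7920.

0.792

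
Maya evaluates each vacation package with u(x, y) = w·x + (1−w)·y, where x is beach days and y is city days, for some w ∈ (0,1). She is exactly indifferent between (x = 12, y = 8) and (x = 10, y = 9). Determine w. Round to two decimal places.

u(12,8) = u(10,9) means w·12 + (1−w)·8 = w·10 + (1−w)·9.
Collecting terms: w·2 = (1−w)·1.
Hence w = 1/(2+1) = 1/3 = 0.33.

w = 0.33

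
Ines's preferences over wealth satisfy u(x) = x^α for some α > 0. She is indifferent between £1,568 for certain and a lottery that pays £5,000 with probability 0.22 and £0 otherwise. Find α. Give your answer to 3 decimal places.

α ≈ 1.306

The lottery's expected utility is 0.22·u(5000) + 0.78·u(0) = 0.22·5000^α (since u(0) = 0 for α > 0).
Indifference: 1568^α = 0.22·5000^α, so (1568/5000)^α = 0.22.
Take logs: α = ln 0.22 / ln(1568/5000) ≈ 1.30569.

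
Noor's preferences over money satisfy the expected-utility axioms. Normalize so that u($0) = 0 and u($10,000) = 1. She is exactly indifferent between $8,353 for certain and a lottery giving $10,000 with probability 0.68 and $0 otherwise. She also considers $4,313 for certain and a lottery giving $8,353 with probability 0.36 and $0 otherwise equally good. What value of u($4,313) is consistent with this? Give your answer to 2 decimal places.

0.24

The first gamble pins u($8,353): it must equal 0.68·1 + 0.32·0 = 0.68.
The second indifference gives u($4,313) = 0.36·u($8,353) + 0.64·u($0) = 0.36·0.68 + 0.64·0.00 = 0.2448.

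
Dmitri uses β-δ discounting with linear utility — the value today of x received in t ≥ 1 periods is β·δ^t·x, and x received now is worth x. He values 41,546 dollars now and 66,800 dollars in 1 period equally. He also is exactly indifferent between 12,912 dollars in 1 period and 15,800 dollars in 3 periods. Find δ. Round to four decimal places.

δ ≈ 0.9040

The second indifference involves only future payoffs, so β cancels: β·δ^1·12912 = β·δ^3·15800, giving δ^2 = 12912/15800 = 0.81722, so δ = 0.90400.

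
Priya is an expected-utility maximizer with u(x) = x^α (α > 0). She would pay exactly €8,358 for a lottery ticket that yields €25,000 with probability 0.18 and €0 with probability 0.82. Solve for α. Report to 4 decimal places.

α ≈ 1.5651

Since u(0) = 0, the lottery's EU is 0.18·25000^α.
Setting u(8358) equal to that: 8358^α = 0.18·25000^α ⇒ (8358/25000)^α = 0.18.
Take logs: α = ln 0.18 / ln(8358/25000) ≈ 1.565087.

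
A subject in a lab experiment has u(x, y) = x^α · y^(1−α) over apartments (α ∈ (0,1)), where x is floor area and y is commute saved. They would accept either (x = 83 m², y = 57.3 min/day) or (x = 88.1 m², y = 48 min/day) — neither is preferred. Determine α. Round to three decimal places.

The Cobb–Douglas utilities coincide, so 83^α·57.3^(1−α) = 88.1^α·48^(1−α).
Rearrange to (83/88.1)^α = (48/57.3)^(1−α) and take logs: α·-0.059632 = (1−α)·-0.177100.
Thus α·(-0.236732) = -0.177100, so α = -0.177100/-0.236732 ≈ 0.748.

α ≈ 0.748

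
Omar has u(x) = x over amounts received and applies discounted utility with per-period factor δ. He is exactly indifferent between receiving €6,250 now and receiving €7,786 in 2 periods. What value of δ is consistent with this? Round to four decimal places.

The payoff in 2 periods is discounted by δ^2, so u(6250) = δ^2·u(7786) and δ^2 = u(6250)/u(7786).
With u(x) = x: δ^2 = 6250/7786 = 0.80272.
So δ = 0.80272^(1/2) ≈ 0.8959.

δ ≈ 0.8959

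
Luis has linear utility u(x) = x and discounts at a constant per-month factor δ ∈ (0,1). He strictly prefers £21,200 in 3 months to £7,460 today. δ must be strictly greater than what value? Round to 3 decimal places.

δ > 0.706

The preference means 7460 < δ^3·21200.
Dividing by 21200: δ^3 > 0.35189. Both sides are positive, so the cube root keeps the direction.
δ > (7460/21200)^(1/3) ≈ 0.706.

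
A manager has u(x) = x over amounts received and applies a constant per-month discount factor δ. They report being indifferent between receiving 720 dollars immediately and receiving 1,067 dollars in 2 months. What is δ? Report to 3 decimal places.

δ ≈ 0.821

The payoff in 2 months is discounted by δ^2, so u(720) = δ^2·u(1067) and δ^2 = u(720)/u(1067).
With u(x) = x: δ^2 = 720/1067 = 0.67479.
Hence δ = (0.67479)^(1/2) = 0.82146.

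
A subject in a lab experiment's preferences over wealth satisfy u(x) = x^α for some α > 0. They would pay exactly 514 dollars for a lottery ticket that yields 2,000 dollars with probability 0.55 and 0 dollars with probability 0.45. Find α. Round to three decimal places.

α ≈ 0.440

EU(lottery) = 0.55·2000^α + 0.45·0 = 0.55·2000^α.
Setting u(514) equal to that: 514^α = 0.55·2000^α ⇒ (514/2000)^α = 0.55.
α = ln(0.55) / ln(514/2000) = -0.597837/-1.358679 ≈ 0.440.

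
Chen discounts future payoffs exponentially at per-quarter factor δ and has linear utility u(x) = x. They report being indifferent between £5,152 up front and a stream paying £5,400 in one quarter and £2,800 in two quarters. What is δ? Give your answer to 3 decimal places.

δ ≈ 0.700

The stream is worth 5400δ + 2800δ² today, so 5400δ + 2800δ² = 5152.
That is, 2800δ² + 5400δ − 5152 = 0, a quadratic in δ.
δ = (−5400 + √(5400² + 4·2800·5152)) / (2·2800) = (−5400 + √86862400.00) / 5600 ≈ 0.700.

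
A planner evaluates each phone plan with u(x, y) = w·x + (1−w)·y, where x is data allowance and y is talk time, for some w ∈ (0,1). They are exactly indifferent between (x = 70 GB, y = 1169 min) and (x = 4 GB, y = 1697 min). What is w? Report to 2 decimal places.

Indifference: w·70 + (1−w)·1169 = w·4 + (1−w)·1697.
Collecting terms: w·66 = (1−w)·528.
The marginal rate of substitution is 528/66, so w = 528/(66+528) = 0.89.

w = 0.89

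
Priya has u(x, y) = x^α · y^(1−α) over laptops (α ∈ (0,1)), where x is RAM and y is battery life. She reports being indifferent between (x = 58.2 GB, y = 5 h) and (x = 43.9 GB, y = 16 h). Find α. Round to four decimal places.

α ≈ 0.8049

Set the two utilities equal: 58.2^α·5^(1−α) = 43.9^α·16^(1−α).
Taking logs: α·ln 58.2 + (1−α)·ln 5 = α·ln 43.9 + (1−α)·ln 16, i.e. α·0.2819710 = (1−α)·1.1631508.
Thus α·(1.4451218) = 1.1631508, so α = 1.1631508/1.4451218 ≈ 0.8049.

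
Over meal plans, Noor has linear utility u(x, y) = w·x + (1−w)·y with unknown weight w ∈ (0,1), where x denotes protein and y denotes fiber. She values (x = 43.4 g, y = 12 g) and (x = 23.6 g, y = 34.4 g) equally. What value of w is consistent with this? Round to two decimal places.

u(43.4,12) = u(23.6,34.4) means w·43.4 + (1−w)·12 = w·23.6 + (1−w)·34.4.
Rearranging, 19.8·w − 22.4·(1−w) = 0.
The marginal rate of substitution is 22.4/19.8, so w = 22.4/(19.8+22.4) = 0.53.

w = 0.53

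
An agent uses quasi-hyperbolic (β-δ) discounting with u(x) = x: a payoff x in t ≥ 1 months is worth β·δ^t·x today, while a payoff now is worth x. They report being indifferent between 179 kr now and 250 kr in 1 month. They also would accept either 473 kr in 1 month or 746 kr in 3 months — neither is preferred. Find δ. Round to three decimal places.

δ ≈ 0.796

The second indifference involves only future payoffs, so β cancels: β·δ^1·473 = β·δ^3·746, giving δ^2 = 473/746 = 0.63405, so δ = 0.79627.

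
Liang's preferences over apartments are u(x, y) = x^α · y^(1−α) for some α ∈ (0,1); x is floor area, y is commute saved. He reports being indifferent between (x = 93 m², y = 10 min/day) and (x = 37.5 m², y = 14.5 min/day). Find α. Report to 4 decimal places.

α ≈ 0.2903

The Cobb–Douglas utilities coincide, so 93^α·10^(1−α) = 37.5^α·14.5^(1−α).
Taking logs: α·ln 93 + (1−α)·ln 10 = α·ln 37.5 + (1−α)·ln 14.5, i.e. α·0.9082586 = (1−α)·0.3715636.
With A = 0.9082586 and B = 0.3715636: α·A = (1−α)·B, so α = B/(A+B) = 0.3715636/1.2798222 ≈ 0.2903.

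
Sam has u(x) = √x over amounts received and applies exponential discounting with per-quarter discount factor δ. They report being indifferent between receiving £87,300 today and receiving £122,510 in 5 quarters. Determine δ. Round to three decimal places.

Indifference means u(87300) = δ^5 · u(122510), so δ^5 = u(87300)/u(122510).
Since u(x) = √x, δ^5 = √(87300/122510) = 0.84415.
Hence δ = (0.84415)^(1/5) = 0.96668.

δ ≈ 0.967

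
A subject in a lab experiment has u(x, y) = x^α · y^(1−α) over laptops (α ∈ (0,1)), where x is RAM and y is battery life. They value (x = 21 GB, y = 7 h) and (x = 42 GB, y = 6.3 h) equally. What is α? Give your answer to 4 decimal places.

α ≈ 0.1319

Indifference: 21^α · 7^(1−α) = 42^α · 6.3^(1−α).
Taking logs: α·ln 21 + (1−α)·ln 7 = α·ln 42 + (1−α)·ln 6.3, i.e. α·-0.6931472 = (1−α)·-0.1053605.
With A = -0.6931472 and B = -0.1053605: α·A = (1−α)·B, so α = B/(A+B) = -0.1053605/-0.7985077 ≈ 0.1319.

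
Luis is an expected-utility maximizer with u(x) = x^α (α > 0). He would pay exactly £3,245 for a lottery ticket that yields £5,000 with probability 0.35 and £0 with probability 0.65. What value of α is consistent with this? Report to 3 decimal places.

EU(lottery) = 0.35·5000^α + 0.65·0 = 0.35·5000^α.
Indifference: 3245^α = 0.35·5000^α, so (3245/5000)^α = 0.35.
Take logs: α = ln 0.35 / ln(3245/5000) ≈ 2.42833.

α ≈ 2.428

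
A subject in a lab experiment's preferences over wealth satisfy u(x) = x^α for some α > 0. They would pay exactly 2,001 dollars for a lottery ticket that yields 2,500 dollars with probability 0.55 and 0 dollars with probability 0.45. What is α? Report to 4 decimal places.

EU(lottery) = 0.55·2500^α + 0.45·0 = 0.55·2500^α.
Equating: 2001^α = 0.55·2500^α, i.e. 0.8004^α = 0.55.
Taking logs: α·ln(2001/2500) = ln(0.55), so α = -0.5978370 / -0.2226437 ≈ 2.6852.

α ≈ 2.6852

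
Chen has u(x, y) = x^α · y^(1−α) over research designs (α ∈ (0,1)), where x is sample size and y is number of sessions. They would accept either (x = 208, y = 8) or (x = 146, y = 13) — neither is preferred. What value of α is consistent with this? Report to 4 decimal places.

α ≈ 0.5784

The Cobb–Douglas utilities coincide, so 208^α·8^(1−α) = 146^α·13^(1−α).
(208/146)^α = (13/8)^(1−α); take logs: α·ln(208/146) = (1−α)·ln(13/8), i.e. α·0.3539315 = (1−α)·0.4855078.
So α/(1−α) = (0.4855078)/(0.3539315) = 1.3717564, and α = 1.3717564/2.3717564 ≈ 0.5784.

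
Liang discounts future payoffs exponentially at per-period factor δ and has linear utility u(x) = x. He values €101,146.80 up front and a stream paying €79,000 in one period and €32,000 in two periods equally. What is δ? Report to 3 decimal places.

δ ≈ 0.930

Present value of the stream is 79000·δ + 32000·δ². Indifference gives 79000δ + 32000δ² = 101146.80.
Rearranged: 32000δ² + 79000δ − 101146.80 = 0.
δ = (−79000 + √(79000² + 4·32000·101146.80)) / (2·32000) = (−79000 + √19187790400.00) / 64000 ≈ 0.930.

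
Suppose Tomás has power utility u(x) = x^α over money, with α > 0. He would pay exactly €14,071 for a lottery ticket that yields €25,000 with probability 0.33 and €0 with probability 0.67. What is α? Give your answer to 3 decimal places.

α ≈ 1.929

EU(lottery) = 0.33·25000^α + 0.67·0 = 0.33·25000^α.
Equating: 14071^α = 0.33·25000^α, i.e. 0.5628^α = 0.33.
α = ln(0.33) / ln(14071/25000) = -1.108663/-0.574760 ≈ 1.929.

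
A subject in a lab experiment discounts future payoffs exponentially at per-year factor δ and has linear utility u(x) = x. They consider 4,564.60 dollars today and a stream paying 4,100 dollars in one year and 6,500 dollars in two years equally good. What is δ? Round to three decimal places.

Present value of the stream is 4100·δ + 6500·δ². Indifference gives 4100δ + 6500δ² = 4564.60.
So 6500δ² + 4100δ − 4564.60 = 0.
By the quadratic formula (taking the positive root), δ = (−4100 + √135489600.00) / 13000 ≈ 0.580.

δ ≈ 0.580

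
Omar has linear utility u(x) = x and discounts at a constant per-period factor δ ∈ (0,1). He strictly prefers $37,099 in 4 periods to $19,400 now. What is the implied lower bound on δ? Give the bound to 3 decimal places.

Comparing present values: 19400 < δ^4·37099.
Dividing by 37099: δ^4 > 0.52293. Both sides are positive, so the 4th root keeps the direction.
δ > 0.52293^(1/4) = 0.850.

δ > 0.850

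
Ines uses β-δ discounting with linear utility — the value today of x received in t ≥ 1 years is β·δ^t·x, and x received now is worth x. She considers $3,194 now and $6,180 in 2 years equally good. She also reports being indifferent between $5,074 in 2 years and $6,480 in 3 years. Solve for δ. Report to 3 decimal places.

δ ≈ 0.783

The second indifference involves only future payoffs, so β cancels: β·δ^2·5074 = β·δ^3·6480, giving δ = 5074/6480 = 0.78302.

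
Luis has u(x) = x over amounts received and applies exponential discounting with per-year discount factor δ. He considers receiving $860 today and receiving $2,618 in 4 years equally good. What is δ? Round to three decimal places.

δ ≈ 0.757

The payoff in 4 years is discounted by δ^4, so u(860) = δ^4·u(2618) and δ^4 = u(860)/u(2618).
With u(x) = x: δ^4 = 860/2618 = 0.32850.
Taking the 4th root: δ = 0.32850^(1/4) ≈ 0.757.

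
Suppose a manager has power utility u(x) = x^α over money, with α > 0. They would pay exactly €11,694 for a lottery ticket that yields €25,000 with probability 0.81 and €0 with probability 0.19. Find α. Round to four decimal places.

EU(lottery) = 0.81·25000^α + 0.19·0 = 0.81·25000^α.
Setting u(11694) equal to that: 11694^α = 0.81·25000^α ⇒ (11694/25000)^α = 0.81.
α = ln(0.81) / ln(11694/25000) = -0.2107210/-0.7597999 ≈ 0.2773.

α ≈ 0.2773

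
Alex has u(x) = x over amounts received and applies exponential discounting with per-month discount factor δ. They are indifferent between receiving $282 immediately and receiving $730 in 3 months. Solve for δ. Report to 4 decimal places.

δ ≈ 0.7283

The payoff in 3 months is discounted by δ^3, so u(282) = δ^3·u(730) and δ^3 = u(282)/u(730).
With u(x) = x: δ^3 = 282/730 = 0.38630.
Hence δ = (0.38630)^(1/3) = 0.728297.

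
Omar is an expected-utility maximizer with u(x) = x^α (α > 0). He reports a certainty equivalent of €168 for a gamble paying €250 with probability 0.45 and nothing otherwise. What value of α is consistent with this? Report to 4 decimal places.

α ≈ 2.0088

The lottery's expected utility is 0.45·u(250) + 0.55·u(0) = 0.45·250^α (since u(0) = 0 for α > 0).
Indifference: 168^α = 0.45·250^α, so (168/250)^α = 0.45.
Take logs: α = ln 0.45 / ln(168/250) ≈ 2.008840.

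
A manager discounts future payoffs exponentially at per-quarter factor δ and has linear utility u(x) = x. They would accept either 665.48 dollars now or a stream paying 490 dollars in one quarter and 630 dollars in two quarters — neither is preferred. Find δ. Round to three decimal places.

The stream is worth 490δ + 630δ² today, so 490δ + 630δ² = 665.48.
So 630δ² + 490δ − 665.48 = 0.
The positive root is δ = [−490 + √(490² + 4·630·665.48)] / (2·630) = (−490 + 1384.597)/1260 ≈ 0.710.

δ ≈ 0.710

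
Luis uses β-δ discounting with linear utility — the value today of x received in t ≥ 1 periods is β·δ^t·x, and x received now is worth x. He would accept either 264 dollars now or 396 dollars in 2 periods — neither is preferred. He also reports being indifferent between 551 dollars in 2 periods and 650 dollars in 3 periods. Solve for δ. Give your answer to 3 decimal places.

From the later pair, β·δ^2·551 = β·δ^3·650; dividing through, δ = 551/650 = 0.84769.

δ ≈ 0.848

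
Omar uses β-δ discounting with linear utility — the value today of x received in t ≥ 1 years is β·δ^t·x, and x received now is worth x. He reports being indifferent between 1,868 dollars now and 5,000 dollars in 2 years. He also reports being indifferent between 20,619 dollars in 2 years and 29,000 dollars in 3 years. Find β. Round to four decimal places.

From the later pair, β·δ^2·20619 = β·δ^3·29000; dividing through, δ = 20619/29000 = 0.71100.
Now use the now-vs-future pair: 1868 = β·δ^2·5000 gives β = 1868/(0.50552·5000) ≈ 0.7390.

β ≈ 0.7390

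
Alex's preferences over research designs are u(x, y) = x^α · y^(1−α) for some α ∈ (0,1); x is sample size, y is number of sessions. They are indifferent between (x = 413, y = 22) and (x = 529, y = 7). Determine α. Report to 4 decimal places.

α ≈ 0.8223

The Cobb–Douglas utilities coincide, so 413^α·22^(1−α) = 529^α·7^(1−α).
(413/529)^α = (7/22)^(1−α); take logs: α·ln(413/529) = (1−α)·ln(7/22), i.e. α·-0.2475408 = (1−α)·-1.1451323.
With A = -0.2475408 and B = -1.1451323: α·A = (1−α)·B, so α = B/(A+B) = -1.1451323/-1.3926731 ≈ 0.8223.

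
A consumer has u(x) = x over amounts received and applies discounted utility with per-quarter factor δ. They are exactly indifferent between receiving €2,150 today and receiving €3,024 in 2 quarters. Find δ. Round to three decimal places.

Equating discounted utilities: u(2150) = δ^2·u(3024) ⇒ δ^2 = u(2150)/u(3024).
With u(x) = x: δ^2 = 2150/3024 = 0.71098.
Taking the square root: δ = 0.71098^(1/2) ≈ 0.843.

δ ≈ 0.843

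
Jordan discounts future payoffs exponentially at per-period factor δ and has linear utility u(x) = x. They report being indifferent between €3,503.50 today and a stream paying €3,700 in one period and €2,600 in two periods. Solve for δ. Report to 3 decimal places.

δ ≈ 0.650

The stream is worth 3700δ + 2600δ² today, so 3700δ + 2600δ² = 3503.50.
So 2600δ² + 3700δ − 3503.50 = 0.
δ = (−3700 + √(3700² + 4·2600·3503.50)) / (2·2600) = (−3700 + √50126400.00) / 5200 ≈ 0.650.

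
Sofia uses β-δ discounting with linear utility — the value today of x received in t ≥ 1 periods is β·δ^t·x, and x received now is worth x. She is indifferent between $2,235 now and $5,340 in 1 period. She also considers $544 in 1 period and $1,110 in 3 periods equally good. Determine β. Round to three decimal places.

β ≈ 0.598

From the later pair, β·δ^1·544 = β·δ^3·1110; dividing through, δ^2 = 544/1110 = 0.49009, so δ = 0.70006.
Substituting δ into 2235 = β·δ·5340: β = 2235/(3738.344) ≈ 0.598.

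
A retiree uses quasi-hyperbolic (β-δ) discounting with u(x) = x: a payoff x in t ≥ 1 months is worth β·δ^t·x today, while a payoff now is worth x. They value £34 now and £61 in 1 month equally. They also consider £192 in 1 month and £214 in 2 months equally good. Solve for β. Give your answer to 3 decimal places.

From the later pair, β·δ^1·192 = β·δ^2·214; dividing through, δ = 192/214 = 0.89720.
Substituting δ into 34 = β·δ·61: β = 34/(54.729) ≈ 0.621.

β ≈ 0.621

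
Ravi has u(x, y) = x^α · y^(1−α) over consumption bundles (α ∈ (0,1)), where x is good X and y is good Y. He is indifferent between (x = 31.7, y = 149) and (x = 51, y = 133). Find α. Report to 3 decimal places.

α ≈ 0.193

The Cobb–Douglas utilities coincide, so 31.7^α·149^(1−α) = 51^α·133^(1−α).
(31.7/51)^α = (133/149)^(1−α); take logs: α·ln(31.7/51) = (1−α)·ln(133/149), i.e. α·-0.475509 = (1−α)·-0.113597.
With A = -0.475509 and B = -0.113597: α·A = (1−α)·B, so α = B/(A+B) = -0.113597/-0.589106 ≈ 0.193.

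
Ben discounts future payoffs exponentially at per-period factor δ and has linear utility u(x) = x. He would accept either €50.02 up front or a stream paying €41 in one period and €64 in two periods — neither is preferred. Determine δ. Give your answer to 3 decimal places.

The stream is worth 41δ + 64δ² today, so 41δ + 64δ² = 50.02.
That is, 64δ² + 41δ − 50.02 = 0, a quadratic in δ.
The positive root is δ = [−41 + √(41² + 4·64·50.02)] / (2·64) = (−41 + 120.358)/128 ≈ 0.620.

δ ≈ 0.620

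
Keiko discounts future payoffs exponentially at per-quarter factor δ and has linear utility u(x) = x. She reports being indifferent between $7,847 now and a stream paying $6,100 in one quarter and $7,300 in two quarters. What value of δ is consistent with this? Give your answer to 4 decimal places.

Equating present values: 7847 = 6100δ + 7300δ².
That is, 7300δ² + 6100δ − 7847 = 0, a quadratic in δ.
By the quadratic formula (taking the positive root), δ = (−6100 + √266342400.00) / 14600 ≈ 0.7000.

δ ≈ 0.7000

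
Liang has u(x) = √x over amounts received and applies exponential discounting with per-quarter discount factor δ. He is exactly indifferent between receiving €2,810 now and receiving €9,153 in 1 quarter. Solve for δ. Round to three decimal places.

Indifference means u(2810) = δ · u(9153), so δ = u(2810)/u(9153).
With u(x) = √x: δ = √2810/√9153 = √(2810/9153) = 0.55408.

δ ≈ 0.554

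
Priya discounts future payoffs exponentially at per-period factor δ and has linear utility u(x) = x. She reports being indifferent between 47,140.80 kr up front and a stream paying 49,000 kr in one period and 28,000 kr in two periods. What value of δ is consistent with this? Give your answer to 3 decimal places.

Present value of the stream is 49000·δ + 28000·δ². Indifference gives 49000δ + 28000δ² = 47140.80.
That is, 28000δ² + 49000δ − 47140.80 = 0, a quadratic in δ.
δ = (−49000 + √(49000² + 4·28000·47140.80)) / (2·28000) = (−49000 + √7680769600.00) / 56000 ≈ 0.690.

δ ≈ 0.690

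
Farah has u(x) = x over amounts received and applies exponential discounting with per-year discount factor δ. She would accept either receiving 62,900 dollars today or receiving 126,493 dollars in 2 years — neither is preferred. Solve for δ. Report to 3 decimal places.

δ ≈ 0.705

The payoff in 2 years is discounted by δ^2, so u(62900) = δ^2·u(126493) and δ^2 = u(62900)/u(126493).
With u(x) = x: δ^2 = 62900/126493 = 0.49726.
Taking the square root: δ = 0.49726^(1/2) ≈ 0.705.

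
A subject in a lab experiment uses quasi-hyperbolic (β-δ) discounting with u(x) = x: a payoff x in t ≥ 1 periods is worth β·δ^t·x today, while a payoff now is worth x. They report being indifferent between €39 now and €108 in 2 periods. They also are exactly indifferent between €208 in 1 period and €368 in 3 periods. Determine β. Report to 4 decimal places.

β ≈ 0.6389

Both payoffs in the second observation are in the future, so β drops out: δ^1·208 = δ^3·368 ⇒ δ^2 = 208/368 = 0.56522, so δ = 0.75181.
Substituting δ into 39 = β·δ^2·108: β = 39/(61.043) ≈ 0.6389.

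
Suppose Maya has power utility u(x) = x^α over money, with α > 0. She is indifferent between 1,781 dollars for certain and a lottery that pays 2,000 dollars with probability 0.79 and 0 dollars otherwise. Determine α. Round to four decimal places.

α ≈ 2.0326

Since u(0) = 0, the lottery's EU is 0.79·2000^α.
Equating: 1781^α = 0.79·2000^α, i.e. 0.8905^α = 0.79.
Take logs: α = ln 0.79 / ln(1781/2000) ≈ 2.032577.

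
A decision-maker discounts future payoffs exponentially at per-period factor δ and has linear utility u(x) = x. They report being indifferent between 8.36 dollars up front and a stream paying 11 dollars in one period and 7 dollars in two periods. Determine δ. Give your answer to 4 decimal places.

δ ≈ 0.5603

The stream is worth 11δ + 7δ² today, so 11δ + 7δ² = 8.36.
That is, 7δ² + 11δ − 8.36 = 0, a quadratic in δ.
By the quadratic formula (taking the positive root), δ = (−11 + √355.08) / 14 ≈ 0.5603.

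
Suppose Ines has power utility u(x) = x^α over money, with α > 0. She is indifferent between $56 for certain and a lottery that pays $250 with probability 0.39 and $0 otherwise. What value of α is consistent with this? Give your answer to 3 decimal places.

The lottery's expected utility is 0.39·u(250) + 0.61·u(0) = 0.39·250^α (since u(0) = 0 for α > 0).
Indifference: 56^α = 0.39·250^α, so (56/250)^α = 0.39.
α = ln(0.39) / ln(56/250) = -0.941609/-1.496109 ≈ 0.629.

α ≈ 0.629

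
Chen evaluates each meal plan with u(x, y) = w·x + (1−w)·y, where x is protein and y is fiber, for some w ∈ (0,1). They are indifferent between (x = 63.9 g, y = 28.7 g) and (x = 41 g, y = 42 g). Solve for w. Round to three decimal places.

w = 0.367

Equating utilities: w·63.9 + (1−w)·28.7 = w·41 + (1−w)·42.
Rearranging, 22.9·w − 13.3·(1−w) = 0.
The marginal rate of substitution is 13.3/22.9, so w = 13.3/(22.9+13.3) = 0.367.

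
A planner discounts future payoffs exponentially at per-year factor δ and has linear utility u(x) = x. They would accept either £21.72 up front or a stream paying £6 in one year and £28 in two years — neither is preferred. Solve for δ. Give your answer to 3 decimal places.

δ ≈ 0.780

The stream is worth 6δ + 28δ² today, so 6δ + 28δ² = 21.72.
So 28δ² + 6δ − 21.72 = 0.
δ = (−6 + √(6² + 4·28·21.72)) / (2·28) = (−6 + √2468.64) / 56 ≈ 0.780.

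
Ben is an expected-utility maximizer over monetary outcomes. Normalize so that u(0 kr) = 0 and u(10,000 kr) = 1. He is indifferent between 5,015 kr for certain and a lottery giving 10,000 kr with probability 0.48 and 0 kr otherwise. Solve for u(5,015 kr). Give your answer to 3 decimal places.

The indifference gives u(5,015 kr) = 0.48·u(10,000 kr) + 0.52·u(0 kr) = 0.48·1 + 0.52·0 = 0.48.

0.480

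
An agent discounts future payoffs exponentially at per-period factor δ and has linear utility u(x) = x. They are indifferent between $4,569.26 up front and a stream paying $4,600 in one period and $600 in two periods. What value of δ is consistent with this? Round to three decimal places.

The stream is worth 4600δ + 600δ² today, so 4600δ + 600δ² = 4569.26.
Rearranged: 600δ² + 4600δ − 4569.26 = 0.
δ = (−4600 + √(4600² + 4·600·4569.26)) / (2·600) = (−4600 + √32126224.00) / 1200 ≈ 0.890.

δ ≈ 0.890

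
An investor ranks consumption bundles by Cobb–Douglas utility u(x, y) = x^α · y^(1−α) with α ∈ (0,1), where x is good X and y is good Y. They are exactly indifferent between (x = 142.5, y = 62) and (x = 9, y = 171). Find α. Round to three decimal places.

The Cobb–Douglas utilities coincide, so 142.5^α·62^(1−α) = 9^α·171^(1−α).
(142.5/9)^α = (171/62)^(1−α); take logs: α·ln(142.5/9) = (1−α)·ln(171/62), i.e. α·2.762117 = (1−α)·1.014529.
So α/(1−α) = (1.014529)/(2.762117) = 0.367301, and α = 0.367301/1.367301 ≈ 0.269.

α ≈ 0.269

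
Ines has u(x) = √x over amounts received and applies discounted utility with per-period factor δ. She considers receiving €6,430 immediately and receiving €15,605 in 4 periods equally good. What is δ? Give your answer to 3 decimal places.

The payoff in 4 periods is discounted by δ^4, so u(6430) = δ^4·u(15605) and δ^4 = u(6430)/u(15605).
With u(x) = √x: δ^4 = √6430/√15605 = √(6430/15605) = 0.64191.
Taking the 4th root: δ = 0.64191^(1/4) ≈ 0.895.

δ ≈ 0.895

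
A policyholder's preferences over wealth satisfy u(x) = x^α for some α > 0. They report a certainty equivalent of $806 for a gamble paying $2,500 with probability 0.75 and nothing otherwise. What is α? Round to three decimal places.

α ≈ 0.254

The lottery's expected utility is 0.75·u(2500) + 0.25·u(0) = 0.75·2500^α (since u(0) = 0 for α > 0).
Equating: 806^α = 0.75·2500^α, i.e. 0.3224^α = 0.75.
α = ln(0.75) / ln(806/2500) = -0.287682/-1.131962 ≈ 0.254.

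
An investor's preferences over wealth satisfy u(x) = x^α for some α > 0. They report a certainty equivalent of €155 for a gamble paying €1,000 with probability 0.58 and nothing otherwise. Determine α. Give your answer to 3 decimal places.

The lottery's expected utility is 0.58·u(1000) + 0.42·u(0) = 0.58·1000^α (since u(0) = 0 for α > 0).
Equating: 155^α = 0.58·1000^α, i.e. 0.1550^α = 0.58.
α = ln(0.58) / ln(155/1000) = -0.544727/-1.864330 ≈ 0.292.

α ≈ 0.292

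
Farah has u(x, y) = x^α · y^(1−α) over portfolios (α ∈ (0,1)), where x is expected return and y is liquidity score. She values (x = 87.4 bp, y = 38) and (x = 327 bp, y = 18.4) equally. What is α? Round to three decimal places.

α ≈ 0.355

Indifference: 87.4^α · 38^(1−α) = 327^α · 18.4^(1−α).
(87.4/327)^α = (18.4/38)^(1−α); take logs: α·ln(87.4/327) = (1−α)·ln(18.4/38), i.e. α·-1.319465 = (1−α)·-0.725235.
So α/(1−α) = (-0.725235)/(-1.319465) = 0.549643, and α = 0.549643/1.549643 ≈ 0.355.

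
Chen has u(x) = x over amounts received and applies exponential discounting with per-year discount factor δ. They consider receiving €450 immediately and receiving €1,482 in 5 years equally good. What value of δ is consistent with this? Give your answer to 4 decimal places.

δ ≈ 0.7879

Equating discounted utilities: u(450) = δ^5·u(1482) ⇒ δ^5 = u(450)/u(1482).
With u(x) = x: δ^5 = 450/1482 = 0.30364.
So δ = 0.30364^(1/5) ≈ 0.7879.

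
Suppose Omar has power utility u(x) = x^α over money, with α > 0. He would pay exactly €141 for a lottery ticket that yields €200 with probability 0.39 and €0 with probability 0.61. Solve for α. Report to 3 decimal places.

α ≈ 2.694

The lottery's expected utility is 0.39·u(200) + 0.61·u(0) = 0.39·200^α (since u(0) = 0 for α > 0).
Equating: 141^α = 0.39·200^α, i.e. 0.7050^α = 0.39.
Take logs: α = ln 0.39 / ln(141/200) ≈ 2.69372.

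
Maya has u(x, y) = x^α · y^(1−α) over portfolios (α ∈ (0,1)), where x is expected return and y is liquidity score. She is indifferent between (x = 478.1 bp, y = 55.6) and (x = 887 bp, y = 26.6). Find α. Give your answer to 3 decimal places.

α ≈ 0.544

The Cobb–Douglas utilities coincide, so 478.1^α·55.6^(1−α) = 887^α·26.6^(1−α).
Rearrange to (478.1/887)^α = (26.6/55.6)^(1−α) and take logs: α·-0.618025 = (1−α)·-0.737272.
So α/(1−α) = (-0.737272)/(-0.618025) = 1.192949, and α = 1.192949/2.192949 ≈ 0.544.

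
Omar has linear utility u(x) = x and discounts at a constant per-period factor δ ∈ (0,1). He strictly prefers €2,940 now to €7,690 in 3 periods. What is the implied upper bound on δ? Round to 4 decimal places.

The preference means 2940 > δ^3·7690.
Dividing by 7690: δ^3 < 0.38231. Both sides are positive, so the cube root keeps the direction.
δ < (2940/7690)^(1/3) ≈ 0.7258.

δ < 0.7258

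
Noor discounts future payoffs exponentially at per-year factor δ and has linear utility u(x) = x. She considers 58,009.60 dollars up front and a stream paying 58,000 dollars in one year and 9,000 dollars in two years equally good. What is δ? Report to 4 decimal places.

δ ≈ 0.8800

Equating present values: 58009.60 = 58000δ + 9000δ².
That is, 9000δ² + 58000δ − 58009.60 = 0, a quadratic in δ.
δ = (−58000 + √(58000² + 4·9000·58009.60)) / (2·9000) = (−58000 + √5452345600.00) / 18000 ≈ 0.8800.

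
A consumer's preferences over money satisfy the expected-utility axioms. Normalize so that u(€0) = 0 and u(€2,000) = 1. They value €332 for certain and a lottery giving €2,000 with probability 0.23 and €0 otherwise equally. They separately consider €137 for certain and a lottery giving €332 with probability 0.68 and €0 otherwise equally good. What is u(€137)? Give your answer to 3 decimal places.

From the first indifference, u(€332) = 0.23·u(€2,000) + 0.77·u(€0) = 0.23·1 + 0.77·0 = 0.23.
Chaining: u(€137) = 0.68·0.23 + 0.32·0.00 = 0.1564.

0.156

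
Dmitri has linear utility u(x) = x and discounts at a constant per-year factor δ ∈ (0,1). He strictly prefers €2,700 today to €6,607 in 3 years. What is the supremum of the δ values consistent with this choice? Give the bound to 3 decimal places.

δ < 0.742

Comparing present values: 2700 > δ^3·6607.
So δ^3 < 2700/6607 = 0.40866; taking the cube root of both positive sides preserves the inequality.
δ < (2700/6607)^(1/3) ≈ 0.742.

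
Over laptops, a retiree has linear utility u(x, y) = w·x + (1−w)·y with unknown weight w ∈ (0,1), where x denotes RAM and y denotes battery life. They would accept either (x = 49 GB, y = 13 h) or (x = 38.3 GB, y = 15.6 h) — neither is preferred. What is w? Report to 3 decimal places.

Equating utilities: w·49 + (1−w)·13 = w·38.3 + (1−w)·15.6.
Collecting terms: w·10.7 = (1−w)·2.6.
Hence w = 2.6/(10.7+2.6) = 2.6/13.3 = 0.195.

w = 0.195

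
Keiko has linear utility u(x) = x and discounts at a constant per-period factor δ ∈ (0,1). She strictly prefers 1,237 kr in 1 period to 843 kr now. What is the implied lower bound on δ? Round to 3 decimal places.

δ > 0.681

Under u(x) = x this choice says 843 < δ·1237.
Dividing through by 1237 gives δ > 0.68149.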